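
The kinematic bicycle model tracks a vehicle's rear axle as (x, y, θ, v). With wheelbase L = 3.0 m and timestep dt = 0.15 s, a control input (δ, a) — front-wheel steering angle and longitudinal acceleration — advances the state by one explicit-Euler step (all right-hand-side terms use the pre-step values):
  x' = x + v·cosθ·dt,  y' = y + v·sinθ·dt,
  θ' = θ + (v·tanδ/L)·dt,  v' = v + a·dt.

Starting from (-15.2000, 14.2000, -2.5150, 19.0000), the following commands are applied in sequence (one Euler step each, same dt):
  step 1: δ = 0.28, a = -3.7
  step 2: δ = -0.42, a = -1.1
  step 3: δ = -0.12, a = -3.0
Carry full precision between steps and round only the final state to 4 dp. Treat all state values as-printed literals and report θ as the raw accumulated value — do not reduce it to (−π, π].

after step 1 (δ=0.28, a=-3.7): (-17.508586, 12.528794, -2.241823, 18.445000)
after step 2 (δ=-0.42, a=-1.1): (-19.228926, 10.361921, -2.653675, 18.280000)
after step 3 (δ=-0.12, a=-3.0): (-21.650964, 9.076505, -2.763884, 17.830000)

(-21.6510, 9.0765, -2.7639, 17.8300)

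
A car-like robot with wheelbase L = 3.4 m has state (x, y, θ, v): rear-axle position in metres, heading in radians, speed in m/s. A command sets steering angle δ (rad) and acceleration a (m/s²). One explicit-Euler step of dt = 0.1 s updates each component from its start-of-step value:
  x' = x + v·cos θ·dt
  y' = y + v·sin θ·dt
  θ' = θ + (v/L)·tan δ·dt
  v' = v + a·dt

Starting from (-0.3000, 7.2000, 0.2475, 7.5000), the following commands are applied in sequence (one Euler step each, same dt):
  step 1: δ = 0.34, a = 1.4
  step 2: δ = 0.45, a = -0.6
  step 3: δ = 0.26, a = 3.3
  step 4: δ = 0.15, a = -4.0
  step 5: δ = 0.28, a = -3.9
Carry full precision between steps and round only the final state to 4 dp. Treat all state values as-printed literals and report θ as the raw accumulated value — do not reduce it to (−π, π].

(3.1839, 8.7002, 0.5921, 7.1200)

after step 1 (δ=0.34, a=1.4): (0.427146, 7.383736, 0.325530, 7.640000)
after step 2 (δ=0.45, a=-0.6): (1.151022, 7.628071, 0.434076, 7.580000)
after step 3 (δ=0.26, a=3.3): (1.838724, 7.946865, 0.493383, 7.910000)
after step 4 (δ=0.15, a=-4.0): (2.535386, 8.321489, 0.528544, 7.510000)
after step 5 (δ=0.28, a=-3.9): (3.183906, 8.700200, 0.592060, 7.120000)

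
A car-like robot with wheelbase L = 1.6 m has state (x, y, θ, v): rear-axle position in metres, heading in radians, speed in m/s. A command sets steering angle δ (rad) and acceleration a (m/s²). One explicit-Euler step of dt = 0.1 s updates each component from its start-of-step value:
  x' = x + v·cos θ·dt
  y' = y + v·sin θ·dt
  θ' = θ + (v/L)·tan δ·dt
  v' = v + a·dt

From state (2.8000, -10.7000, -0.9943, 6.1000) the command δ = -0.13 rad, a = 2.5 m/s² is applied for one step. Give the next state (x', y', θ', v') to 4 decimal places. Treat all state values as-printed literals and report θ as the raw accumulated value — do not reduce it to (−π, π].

(3.1325, -11.2114, -1.0441, 6.3500)

x' = 2.8000 + 6.1000·cos(-0.9943)·0.1 = 3.1325
y' = -10.7000 + 6.1000·sin(-0.9943)·0.1 = -11.2114
θ' = -0.9943 + (6.1000/1.6)·tan(-0.13)·0.1 = -1.0441
v' = 6.1000 + 2.5000·0.1 = 6.3500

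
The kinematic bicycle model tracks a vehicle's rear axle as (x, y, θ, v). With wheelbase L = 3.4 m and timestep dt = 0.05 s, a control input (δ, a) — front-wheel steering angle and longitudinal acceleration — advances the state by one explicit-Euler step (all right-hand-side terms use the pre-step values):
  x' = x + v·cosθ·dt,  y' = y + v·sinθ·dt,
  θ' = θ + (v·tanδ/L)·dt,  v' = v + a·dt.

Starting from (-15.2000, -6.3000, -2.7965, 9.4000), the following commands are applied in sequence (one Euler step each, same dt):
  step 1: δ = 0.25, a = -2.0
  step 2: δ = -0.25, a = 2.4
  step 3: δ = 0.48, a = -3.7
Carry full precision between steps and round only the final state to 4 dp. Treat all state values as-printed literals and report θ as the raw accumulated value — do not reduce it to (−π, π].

after step 1 (δ=0.25, a=-2.0): (-15.642291, -6.458993, -2.761203, 9.300000)
after step 2 (δ=-0.25, a=2.4): (-16.074053, -6.631640, -2.796124, 9.420000)
after step 3 (δ=0.48, a=-3.7): (-16.517224, -6.791138, -2.724005, 9.235000)

(-16.5172, -6.7911, -2.7240, 9.2350)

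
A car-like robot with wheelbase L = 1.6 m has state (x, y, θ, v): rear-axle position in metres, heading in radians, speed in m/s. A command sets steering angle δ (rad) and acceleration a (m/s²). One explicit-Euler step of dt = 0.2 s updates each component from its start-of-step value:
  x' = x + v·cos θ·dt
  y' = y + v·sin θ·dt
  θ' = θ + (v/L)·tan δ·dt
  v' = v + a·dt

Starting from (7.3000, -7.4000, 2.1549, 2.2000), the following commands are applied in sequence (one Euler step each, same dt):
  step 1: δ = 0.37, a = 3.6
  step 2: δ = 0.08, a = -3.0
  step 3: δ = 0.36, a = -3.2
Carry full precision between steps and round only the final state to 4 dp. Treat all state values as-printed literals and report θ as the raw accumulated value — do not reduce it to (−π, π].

(6.3793, -6.2340, 2.4000, 1.6800)

after step 1 (δ=0.37, a=3.6): (7.057361, -7.032949, 2.261562, 2.920000)
after step 2 (δ=0.08, a=-3.0): (6.685279, -6.582826, 2.290825, 2.320000)
after step 3 (δ=0.36, a=-3.2): (6.379314, -6.233997, 2.399982, 1.680000)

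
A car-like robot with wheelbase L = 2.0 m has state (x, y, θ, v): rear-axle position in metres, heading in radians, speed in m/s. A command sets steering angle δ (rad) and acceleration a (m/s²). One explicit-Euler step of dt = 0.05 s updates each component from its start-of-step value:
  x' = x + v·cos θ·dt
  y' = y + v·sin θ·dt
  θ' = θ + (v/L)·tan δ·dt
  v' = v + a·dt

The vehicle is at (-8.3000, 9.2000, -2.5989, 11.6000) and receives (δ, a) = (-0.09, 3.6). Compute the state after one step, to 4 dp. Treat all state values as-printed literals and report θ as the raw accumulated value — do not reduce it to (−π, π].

x' = -8.3000 + 11.6000·cos(-2.5989)·0.05 = -8.7967
y' = 9.2000 + 11.6000·sin(-2.5989)·0.05 = 8.9005
θ' = -2.5989 + (11.6000/2.0)·tan(-0.09)·0.05 = -2.6251
v' = 11.6000 + 3.6000·0.05 = 11.7800

(-8.7967, 8.9005, -2.6251, 11.7800)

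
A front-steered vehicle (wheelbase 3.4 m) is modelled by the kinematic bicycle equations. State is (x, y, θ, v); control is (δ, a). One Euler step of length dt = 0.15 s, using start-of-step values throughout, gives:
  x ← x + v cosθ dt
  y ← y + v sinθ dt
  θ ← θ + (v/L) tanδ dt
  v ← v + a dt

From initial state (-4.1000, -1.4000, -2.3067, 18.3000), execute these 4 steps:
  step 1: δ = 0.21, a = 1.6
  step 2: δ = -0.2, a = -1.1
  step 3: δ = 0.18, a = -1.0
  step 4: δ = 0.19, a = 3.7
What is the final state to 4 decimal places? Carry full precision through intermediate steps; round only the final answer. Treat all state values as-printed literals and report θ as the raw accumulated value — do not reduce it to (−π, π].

(-10.7691, -10.1233, -1.9983, 18.7800)

after step 1 (δ=0.21, a=1.6): (-5.942601, -3.434661, -2.134619, 18.540000)
after step 2 (δ=-0.2, a=-1.1): (-7.428826, -5.785214, -2.300424, 18.375000)
after step 3 (δ=0.18, a=-1.0): (-9.266120, -7.839785, -2.152908, 18.225000)
after step 4 (δ=0.19, a=3.7): (-10.769106, -10.123297, -1.998274, 18.780000)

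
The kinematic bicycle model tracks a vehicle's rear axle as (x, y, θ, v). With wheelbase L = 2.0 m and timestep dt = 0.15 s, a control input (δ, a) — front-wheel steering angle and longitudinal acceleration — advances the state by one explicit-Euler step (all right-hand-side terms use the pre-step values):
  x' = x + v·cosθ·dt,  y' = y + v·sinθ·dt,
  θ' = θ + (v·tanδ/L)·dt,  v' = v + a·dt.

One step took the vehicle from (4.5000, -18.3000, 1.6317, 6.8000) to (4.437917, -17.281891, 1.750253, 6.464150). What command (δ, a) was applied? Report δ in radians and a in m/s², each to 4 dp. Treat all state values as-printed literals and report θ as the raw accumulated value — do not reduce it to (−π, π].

δ = 0.2284, a = -2.2390

a = (v'−v)/dt = (-0.335850)/0.15 = -2.2390
Δθ = θ'−θ = 0.118553;  (v·dt/L) = 6.8000·0.15/2.0 = 0.510000
tan δ = Δθ·L/(v·dt) = 0.232457  →  δ = 0.2284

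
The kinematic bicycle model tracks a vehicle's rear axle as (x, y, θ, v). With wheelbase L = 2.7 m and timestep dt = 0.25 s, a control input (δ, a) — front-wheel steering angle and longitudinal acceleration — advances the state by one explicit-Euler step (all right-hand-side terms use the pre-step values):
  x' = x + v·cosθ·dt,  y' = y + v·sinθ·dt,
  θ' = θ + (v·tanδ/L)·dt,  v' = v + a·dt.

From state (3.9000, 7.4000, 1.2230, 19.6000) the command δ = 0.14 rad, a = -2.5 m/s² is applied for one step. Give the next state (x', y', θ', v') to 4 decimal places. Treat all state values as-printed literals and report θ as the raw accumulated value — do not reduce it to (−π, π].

(5.5701, 12.0066, 1.4787, 18.9750)

x' = 3.9000 + 19.6000·cos(1.2230)·0.25 = 5.5701
y' = 7.4000 + 19.6000·sin(1.2230)·0.25 = 12.0066
θ' = 1.2230 + (19.6000/2.7)·tan(0.14)·0.25 = 1.4787
v' = 19.6000 − 2.5000·0.25 = 18.9750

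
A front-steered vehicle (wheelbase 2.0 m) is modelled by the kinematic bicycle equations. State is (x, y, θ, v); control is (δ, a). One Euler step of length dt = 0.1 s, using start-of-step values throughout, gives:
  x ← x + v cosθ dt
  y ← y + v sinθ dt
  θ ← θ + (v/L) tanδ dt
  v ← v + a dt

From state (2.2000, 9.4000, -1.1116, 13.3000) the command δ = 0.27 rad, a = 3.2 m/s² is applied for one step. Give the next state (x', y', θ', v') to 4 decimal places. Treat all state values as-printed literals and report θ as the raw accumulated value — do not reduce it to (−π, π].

x' = 2.2000 + 13.3000·cos(-1.1116)·0.1 = 2.7895
y' = 9.4000 + 13.3000·sin(-1.1116)·0.1 = 8.2078
θ' = -1.1116 + (13.3000/2.0)·tan(0.27)·0.1 = -0.9276
v' = 13.3000 + 3.2000·0.1 = 13.6200

(2.7895, 8.2078, -0.9276, 13.6200)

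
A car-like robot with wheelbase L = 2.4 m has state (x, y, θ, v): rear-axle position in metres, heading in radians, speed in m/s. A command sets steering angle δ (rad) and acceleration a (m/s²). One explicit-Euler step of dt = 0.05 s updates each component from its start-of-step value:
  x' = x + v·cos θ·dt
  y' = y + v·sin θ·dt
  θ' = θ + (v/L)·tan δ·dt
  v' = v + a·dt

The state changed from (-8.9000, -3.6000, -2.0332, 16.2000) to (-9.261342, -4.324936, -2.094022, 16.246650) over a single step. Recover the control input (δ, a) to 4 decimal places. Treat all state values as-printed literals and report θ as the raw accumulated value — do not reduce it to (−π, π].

a = (v'−v)/dt = (0.046650)/0.05 = 0.9330
Δθ = θ'−θ = -0.060822;  (v·dt/L) = 16.2000·0.05/2.4 = 0.337500
tan δ = Δθ·L/(v·dt) = -0.180213  →  δ = -0.1783

δ = -0.1783, a = 0.9330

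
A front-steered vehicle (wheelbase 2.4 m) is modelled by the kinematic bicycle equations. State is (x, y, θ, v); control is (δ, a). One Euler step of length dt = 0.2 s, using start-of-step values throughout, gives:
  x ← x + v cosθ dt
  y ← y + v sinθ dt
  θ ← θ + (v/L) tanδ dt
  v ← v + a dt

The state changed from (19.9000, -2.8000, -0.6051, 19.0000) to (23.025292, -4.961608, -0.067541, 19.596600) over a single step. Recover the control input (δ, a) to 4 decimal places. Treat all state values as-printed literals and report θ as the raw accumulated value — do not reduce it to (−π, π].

a = (v'−v)/dt = (0.596600)/0.2 = 2.9830
Δθ = θ'−θ = 0.537559;  (v·dt/L) = 19.0000·0.2/2.4 = 1.583333
tan δ = Δθ·L/(v·dt) = 0.339511  →  δ = 0.3273

δ = 0.3273, a = 2.9830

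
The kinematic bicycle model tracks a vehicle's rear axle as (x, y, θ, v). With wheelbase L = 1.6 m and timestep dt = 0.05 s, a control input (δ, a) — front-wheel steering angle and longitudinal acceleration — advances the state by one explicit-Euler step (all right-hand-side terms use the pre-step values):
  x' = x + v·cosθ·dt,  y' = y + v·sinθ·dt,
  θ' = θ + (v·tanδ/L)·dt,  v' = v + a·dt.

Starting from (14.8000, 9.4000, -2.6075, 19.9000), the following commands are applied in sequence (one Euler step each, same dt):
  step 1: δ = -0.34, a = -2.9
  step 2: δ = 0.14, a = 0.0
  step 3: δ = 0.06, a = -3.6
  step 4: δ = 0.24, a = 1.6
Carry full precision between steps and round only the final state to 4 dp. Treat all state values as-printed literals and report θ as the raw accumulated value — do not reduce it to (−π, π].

(11.2085, 7.7874, -2.5537, 19.6550)

after step 1 (δ=-0.34, a=-2.9): (13.943573, 8.893485, -2.827480, 19.755000)
after step 2 (δ=0.14, a=0.0): (13.004152, 8.588297, -2.740483, 19.755000)
after step 3 (δ=0.06, a=-3.6): (12.094802, 8.202640, -2.703398, 19.575000)
after step 4 (δ=0.24, a=1.6): (11.208525, 7.787351, -2.553700, 19.655000)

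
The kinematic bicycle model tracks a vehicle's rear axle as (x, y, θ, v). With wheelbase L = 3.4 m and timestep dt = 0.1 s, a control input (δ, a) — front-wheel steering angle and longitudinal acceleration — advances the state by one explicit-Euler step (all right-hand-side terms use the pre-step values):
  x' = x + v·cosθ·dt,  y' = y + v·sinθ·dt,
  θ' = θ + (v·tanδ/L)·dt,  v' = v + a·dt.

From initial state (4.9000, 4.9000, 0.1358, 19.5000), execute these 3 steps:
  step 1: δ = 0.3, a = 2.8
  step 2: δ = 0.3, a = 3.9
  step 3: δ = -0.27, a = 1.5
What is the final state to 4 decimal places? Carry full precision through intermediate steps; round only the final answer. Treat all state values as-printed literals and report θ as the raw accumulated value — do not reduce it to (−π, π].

after step 1 (δ=0.3, a=2.8): (6.832047, 5.163997, 0.313213, 19.780000)
after step 2 (δ=0.3, a=3.9): (8.713814, 5.773453, 0.493174, 20.170000)
after step 3 (δ=-0.27, a=1.5): (10.490457, 6.728350, 0.328992, 20.320000)

(10.4905, 6.7283, 0.3290, 20.3200)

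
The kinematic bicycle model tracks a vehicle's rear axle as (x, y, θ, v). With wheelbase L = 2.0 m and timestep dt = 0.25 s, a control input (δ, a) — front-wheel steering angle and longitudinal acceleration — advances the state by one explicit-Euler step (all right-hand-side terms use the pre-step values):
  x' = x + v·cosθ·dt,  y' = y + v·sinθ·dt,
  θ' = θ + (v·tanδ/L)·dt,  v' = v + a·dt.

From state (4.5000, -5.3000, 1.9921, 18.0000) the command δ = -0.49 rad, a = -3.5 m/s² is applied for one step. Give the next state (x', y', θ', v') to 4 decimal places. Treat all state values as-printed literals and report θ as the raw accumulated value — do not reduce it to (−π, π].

(2.6597, -1.1935, 0.7920, 17.1250)

x' = 4.5000 + 18.0000·cos(1.9921)·0.25 = 2.6597
y' = -5.3000 + 18.0000·sin(1.9921)·0.25 = -1.1935
θ' = 1.9921 + (18.0000/2.0)·tan(-0.49)·0.25 = 0.7920
v' = 18.0000 − 3.5000·0.25 = 17.1250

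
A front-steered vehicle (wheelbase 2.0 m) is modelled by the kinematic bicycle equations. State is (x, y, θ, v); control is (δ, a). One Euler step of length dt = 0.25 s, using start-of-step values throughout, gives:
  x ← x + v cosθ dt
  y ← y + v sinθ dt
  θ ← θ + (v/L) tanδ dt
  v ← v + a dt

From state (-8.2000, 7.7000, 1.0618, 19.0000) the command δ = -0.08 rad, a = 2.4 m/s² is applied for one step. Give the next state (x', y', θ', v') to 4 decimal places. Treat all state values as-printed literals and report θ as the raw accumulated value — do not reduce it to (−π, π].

x' = -8.2000 + 19.0000·cos(1.0618)·0.25 = -5.8853
y' = 7.7000 + 19.0000·sin(1.0618)·0.25 = 11.8479
θ' = 1.0618 + (19.0000/2.0)·tan(-0.08)·0.25 = 0.8714
v' = 19.0000 + 2.4000·0.25 = 19.6000

(-5.8853, 11.8479, 0.8714, 19.6000)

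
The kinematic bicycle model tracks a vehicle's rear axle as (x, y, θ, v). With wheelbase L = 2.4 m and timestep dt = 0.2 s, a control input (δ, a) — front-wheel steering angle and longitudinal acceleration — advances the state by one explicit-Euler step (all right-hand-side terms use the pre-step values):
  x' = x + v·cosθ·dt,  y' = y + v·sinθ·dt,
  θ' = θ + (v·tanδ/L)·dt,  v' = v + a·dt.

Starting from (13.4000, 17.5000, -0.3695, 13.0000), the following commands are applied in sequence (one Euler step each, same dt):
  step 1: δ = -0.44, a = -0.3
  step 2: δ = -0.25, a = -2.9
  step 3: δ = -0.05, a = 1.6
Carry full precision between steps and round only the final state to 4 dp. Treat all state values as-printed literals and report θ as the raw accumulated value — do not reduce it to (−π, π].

after step 1 (δ=-0.44, a=-0.3): (15.824521, 16.561012, -0.879512, 12.940000)
after step 2 (δ=-0.25, a=-2.9): (17.474441, 14.567144, -1.154856, 12.360000)
after step 3 (δ=-0.05, a=1.6): (18.473253, 12.305915, -1.206399, 12.680000)

(18.4733, 12.3059, -1.2064, 12.6800)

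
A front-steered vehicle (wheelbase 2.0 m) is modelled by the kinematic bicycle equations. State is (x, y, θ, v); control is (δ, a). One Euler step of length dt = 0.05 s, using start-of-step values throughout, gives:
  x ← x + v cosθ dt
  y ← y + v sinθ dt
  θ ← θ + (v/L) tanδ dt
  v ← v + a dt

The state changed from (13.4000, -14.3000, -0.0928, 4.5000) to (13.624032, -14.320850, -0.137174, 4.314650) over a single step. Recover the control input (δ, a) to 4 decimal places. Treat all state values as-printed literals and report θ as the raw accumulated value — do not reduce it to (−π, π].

δ = -0.3757, a = -3.7070

a = (v'−v)/dt = (-0.185350)/0.05 = -3.7070
Δθ = θ'−θ = -0.044374;  (v·dt/L) = 4.5000·0.05/2.0 = 0.112500
tan δ = Δθ·L/(v·dt) = -0.394436  →  δ = -0.3757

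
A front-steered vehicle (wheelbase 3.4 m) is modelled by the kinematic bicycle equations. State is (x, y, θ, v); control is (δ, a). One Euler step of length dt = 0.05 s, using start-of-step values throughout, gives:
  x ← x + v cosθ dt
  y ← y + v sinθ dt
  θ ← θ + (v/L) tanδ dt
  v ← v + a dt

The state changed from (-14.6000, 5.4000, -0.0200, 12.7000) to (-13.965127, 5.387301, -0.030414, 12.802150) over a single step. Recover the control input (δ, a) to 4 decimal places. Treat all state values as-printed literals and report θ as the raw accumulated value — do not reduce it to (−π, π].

a = (v'−v)/dt = (0.102150)/0.05 = 2.0430
Δθ = θ'−θ = -0.010414;  (v·dt/L) = 12.7000·0.05/3.4 = 0.186765
tan δ = Δθ·L/(v·dt) = -0.055760  →  δ = -0.0557

δ = -0.0557, a = 2.0430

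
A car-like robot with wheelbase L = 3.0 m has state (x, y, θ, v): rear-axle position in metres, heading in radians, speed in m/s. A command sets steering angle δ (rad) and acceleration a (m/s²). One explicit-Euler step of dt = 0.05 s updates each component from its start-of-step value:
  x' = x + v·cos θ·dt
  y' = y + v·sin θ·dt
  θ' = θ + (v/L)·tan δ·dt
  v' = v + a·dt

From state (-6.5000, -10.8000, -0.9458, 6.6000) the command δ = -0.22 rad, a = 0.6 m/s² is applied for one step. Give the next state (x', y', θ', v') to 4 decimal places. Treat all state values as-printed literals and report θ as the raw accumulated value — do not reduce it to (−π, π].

x' = -6.5000 + 6.6000·cos(-0.9458)·0.05 = -6.3069
y' = -10.8000 + 6.6000·sin(-0.9458)·0.05 = -11.0676
θ' = -0.9458 + (6.6000/3.0)·tan(-0.22)·0.05 = -0.9704
v' = 6.6000 + 0.6000·0.05 = 6.6300

(-6.3069, -11.0676, -0.9704, 6.6300)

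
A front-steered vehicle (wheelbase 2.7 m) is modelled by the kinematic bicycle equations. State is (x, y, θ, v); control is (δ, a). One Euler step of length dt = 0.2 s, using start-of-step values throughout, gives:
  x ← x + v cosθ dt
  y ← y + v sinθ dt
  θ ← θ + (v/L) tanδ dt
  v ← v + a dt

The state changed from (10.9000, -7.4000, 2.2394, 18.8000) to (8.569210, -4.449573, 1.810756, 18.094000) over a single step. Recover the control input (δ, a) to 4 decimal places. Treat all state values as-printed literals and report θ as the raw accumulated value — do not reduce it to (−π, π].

δ = -0.2986, a = -3.5300

a = (v'−v)/dt = (-0.706000)/0.2 = -3.5300
Δθ = θ'−θ = -0.428644;  (v·dt/L) = 18.8000·0.2/2.7 = 1.392593
tan δ = Δθ·L/(v·dt) = -0.307803  →  δ = -0.2986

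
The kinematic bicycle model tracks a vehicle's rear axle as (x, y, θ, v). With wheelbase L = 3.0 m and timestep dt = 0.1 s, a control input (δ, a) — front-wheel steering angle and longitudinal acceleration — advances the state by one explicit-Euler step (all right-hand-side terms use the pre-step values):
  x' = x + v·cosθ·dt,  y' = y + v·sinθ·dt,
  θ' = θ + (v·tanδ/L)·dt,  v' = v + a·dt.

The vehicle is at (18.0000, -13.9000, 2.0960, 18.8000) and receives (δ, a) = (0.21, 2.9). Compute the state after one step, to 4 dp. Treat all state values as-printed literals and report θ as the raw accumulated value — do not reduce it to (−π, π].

(17.0574, -12.2734, 2.2296, 19.0900)

x' = 18.0000 + 18.8000·cos(2.0960)·0.1 = 17.0574
y' = -13.9000 + 18.8000·sin(2.0960)·0.1 = -12.2734
θ' = 2.0960 + (18.8000/3.0)·tan(0.21)·0.1 = 2.2296
v' = 18.8000 + 2.9000·0.1 = 19.0900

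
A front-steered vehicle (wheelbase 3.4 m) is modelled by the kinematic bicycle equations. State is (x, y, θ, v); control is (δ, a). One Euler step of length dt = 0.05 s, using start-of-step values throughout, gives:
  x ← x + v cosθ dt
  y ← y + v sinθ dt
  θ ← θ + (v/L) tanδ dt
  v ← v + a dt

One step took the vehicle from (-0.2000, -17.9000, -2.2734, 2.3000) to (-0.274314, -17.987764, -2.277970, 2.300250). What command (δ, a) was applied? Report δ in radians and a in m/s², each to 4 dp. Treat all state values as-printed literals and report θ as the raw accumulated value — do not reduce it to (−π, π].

a = (v'−v)/dt = (0.000250)/0.05 = 0.0050
Δθ = θ'−θ = -0.004570;  (v·dt/L) = 2.3000·0.05/3.4 = 0.033824
tan δ = Δθ·L/(v·dt) = -0.135113  →  δ = -0.1343

δ = -0.1343, a = 0.0050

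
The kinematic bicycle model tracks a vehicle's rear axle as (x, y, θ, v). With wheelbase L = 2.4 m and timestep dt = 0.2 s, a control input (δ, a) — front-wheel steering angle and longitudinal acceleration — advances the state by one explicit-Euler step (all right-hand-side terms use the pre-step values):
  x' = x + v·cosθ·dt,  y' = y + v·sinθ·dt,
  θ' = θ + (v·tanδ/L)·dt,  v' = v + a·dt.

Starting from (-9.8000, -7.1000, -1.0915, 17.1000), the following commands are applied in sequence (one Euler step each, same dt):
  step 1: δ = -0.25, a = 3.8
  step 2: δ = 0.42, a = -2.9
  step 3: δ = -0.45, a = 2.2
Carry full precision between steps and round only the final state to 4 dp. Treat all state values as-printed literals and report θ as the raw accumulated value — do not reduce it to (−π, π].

(-5.3807, -16.1396, -1.4863, 17.7200)

after step 1 (δ=-0.25, a=3.8): (-8.222850, -10.134633, -1.455362, 17.860000)
after step 2 (δ=0.42, a=-2.9): (-7.811435, -13.682861, -0.790713, 17.280000)
after step 3 (δ=-0.45, a=2.2): (-5.380697, -16.139577, -1.486313, 17.720000)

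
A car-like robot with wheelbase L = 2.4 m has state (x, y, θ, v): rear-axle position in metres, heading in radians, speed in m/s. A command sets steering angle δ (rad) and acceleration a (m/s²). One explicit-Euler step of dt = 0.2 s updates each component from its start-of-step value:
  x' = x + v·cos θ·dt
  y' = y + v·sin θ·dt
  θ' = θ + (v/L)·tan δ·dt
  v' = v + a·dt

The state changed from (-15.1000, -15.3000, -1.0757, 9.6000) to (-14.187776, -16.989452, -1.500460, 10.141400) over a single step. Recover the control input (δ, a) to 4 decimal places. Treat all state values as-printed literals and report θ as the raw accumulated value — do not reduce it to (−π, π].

δ = -0.4881, a = 2.7070

a = (v'−v)/dt = (0.541400)/0.2 = 2.7070
Δθ = θ'−θ = -0.424760;  (v·dt/L) = 9.6000·0.2/2.4 = 0.800000
tan δ = Δθ·L/(v·dt) = -0.530950  →  δ = -0.4881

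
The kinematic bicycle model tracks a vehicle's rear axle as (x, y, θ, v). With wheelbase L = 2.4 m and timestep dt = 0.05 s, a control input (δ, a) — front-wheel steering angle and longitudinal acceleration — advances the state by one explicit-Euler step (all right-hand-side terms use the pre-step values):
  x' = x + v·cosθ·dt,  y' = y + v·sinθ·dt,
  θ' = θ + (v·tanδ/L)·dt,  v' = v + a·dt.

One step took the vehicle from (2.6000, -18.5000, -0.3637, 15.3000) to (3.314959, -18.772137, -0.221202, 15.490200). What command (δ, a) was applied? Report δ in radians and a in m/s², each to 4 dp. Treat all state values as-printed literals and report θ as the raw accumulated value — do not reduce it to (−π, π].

δ = 0.4204, a = 3.8040

a = (v'−v)/dt = (0.190200)/0.05 = 3.8040
Δθ = θ'−θ = 0.142498;  (v·dt/L) = 15.3000·0.05/2.4 = 0.318750
tan δ = Δθ·L/(v·dt) = 0.447053  →  δ = 0.4204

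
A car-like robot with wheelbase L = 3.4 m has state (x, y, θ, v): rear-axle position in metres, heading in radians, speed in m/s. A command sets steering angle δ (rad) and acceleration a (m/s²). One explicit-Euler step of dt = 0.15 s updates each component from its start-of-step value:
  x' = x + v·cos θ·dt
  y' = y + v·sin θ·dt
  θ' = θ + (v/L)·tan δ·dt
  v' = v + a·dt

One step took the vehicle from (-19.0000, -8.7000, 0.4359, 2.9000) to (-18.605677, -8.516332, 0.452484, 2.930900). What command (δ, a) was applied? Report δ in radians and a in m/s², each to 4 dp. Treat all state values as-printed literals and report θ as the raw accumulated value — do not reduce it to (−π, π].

δ = 0.1289, a = 0.2060

a = (v'−v)/dt = (0.030900)/0.15 = 0.2060
Δθ = θ'−θ = 0.016584;  (v·dt/L) = 2.9000·0.15/3.4 = 0.127941
tan δ = Δθ·L/(v·dt) = 0.129622  →  δ = 0.1289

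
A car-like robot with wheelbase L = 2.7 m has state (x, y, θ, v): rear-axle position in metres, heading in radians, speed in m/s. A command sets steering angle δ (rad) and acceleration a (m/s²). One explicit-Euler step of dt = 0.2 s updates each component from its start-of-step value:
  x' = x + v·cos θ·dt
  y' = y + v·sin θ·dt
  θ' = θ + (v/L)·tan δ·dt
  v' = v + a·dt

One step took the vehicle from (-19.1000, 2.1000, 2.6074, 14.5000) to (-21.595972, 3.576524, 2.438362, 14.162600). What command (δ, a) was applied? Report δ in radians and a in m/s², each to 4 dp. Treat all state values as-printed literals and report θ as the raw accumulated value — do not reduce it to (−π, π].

δ = -0.1561, a = -1.6870

a = (v'−v)/dt = (-0.337400)/0.2 = -1.6870
Δθ = θ'−θ = -0.169038;  (v·dt/L) = 14.5000·0.2/2.7 = 1.074074
tan δ = Δθ·L/(v·dt) = -0.157380  →  δ = -0.1561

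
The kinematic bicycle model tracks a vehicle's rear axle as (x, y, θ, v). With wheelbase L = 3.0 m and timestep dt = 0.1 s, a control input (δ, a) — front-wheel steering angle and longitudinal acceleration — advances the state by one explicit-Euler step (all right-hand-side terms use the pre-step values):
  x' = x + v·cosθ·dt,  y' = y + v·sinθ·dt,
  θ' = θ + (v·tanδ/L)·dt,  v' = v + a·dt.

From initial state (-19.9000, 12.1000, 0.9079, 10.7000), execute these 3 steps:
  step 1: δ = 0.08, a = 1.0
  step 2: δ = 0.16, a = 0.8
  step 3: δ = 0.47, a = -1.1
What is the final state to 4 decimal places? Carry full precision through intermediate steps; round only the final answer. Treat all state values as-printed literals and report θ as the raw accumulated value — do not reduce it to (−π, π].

(-18.0087, 14.7256, 1.1788, 10.7700)

after step 1 (δ=0.08, a=1.0): (-19.241519, 12.943388, 0.936494, 10.800000)
after step 2 (δ=0.16, a=0.8): (-18.601495, 13.813312, 0.994591, 10.880000)
after step 3 (δ=0.47, a=-1.1): (-18.008702, 14.725640, 1.178813, 10.770000)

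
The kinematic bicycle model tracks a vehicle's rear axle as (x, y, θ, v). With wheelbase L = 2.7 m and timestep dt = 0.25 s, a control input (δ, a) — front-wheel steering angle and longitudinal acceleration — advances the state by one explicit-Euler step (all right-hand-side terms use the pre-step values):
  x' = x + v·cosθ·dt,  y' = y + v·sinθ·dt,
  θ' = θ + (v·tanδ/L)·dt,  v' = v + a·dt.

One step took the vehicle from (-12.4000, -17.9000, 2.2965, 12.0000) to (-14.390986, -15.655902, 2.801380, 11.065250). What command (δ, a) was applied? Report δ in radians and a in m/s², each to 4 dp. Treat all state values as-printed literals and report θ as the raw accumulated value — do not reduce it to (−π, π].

δ = 0.4265, a = -3.7390

a = (v'−v)/dt = (-0.934750)/0.25 = -3.7390
Δθ = θ'−θ = 0.504880;  (v·dt/L) = 12.0000·0.25/2.7 = 1.111111
tan δ = Δθ·L/(v·dt) = 0.454392  →  δ = 0.4265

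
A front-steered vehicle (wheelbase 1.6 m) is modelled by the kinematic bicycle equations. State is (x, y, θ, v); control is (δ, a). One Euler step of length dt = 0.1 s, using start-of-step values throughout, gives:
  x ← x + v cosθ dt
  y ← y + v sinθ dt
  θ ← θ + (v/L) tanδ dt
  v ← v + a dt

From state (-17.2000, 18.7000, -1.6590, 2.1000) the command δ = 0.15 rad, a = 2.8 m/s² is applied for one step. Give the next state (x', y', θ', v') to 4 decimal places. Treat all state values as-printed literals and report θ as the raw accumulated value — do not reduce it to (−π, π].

(-17.2185, 18.4908, -1.6392, 2.3800)

x' = -17.2000 + 2.1000·cos(-1.6590)·0.1 = -17.2185
y' = 18.7000 + 2.1000·sin(-1.6590)·0.1 = 18.4908
θ' = -1.6590 + (2.1000/1.6)·tan(0.15)·0.1 = -1.6392
v' = 2.1000 + 2.8000·0.1 = 2.3800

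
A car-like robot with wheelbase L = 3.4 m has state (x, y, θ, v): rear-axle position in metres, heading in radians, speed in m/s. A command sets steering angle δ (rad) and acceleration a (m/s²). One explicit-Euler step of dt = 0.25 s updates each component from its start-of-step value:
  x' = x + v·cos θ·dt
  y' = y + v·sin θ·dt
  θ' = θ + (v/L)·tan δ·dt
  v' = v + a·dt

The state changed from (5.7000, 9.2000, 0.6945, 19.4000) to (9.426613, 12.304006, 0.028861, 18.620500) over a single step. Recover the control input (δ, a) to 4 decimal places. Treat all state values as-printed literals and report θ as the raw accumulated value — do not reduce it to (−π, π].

a = (v'−v)/dt = (-0.779500)/0.25 = -3.1180
Δθ = θ'−θ = -0.665639;  (v·dt/L) = 19.4000·0.25/3.4 = 1.426471
tan δ = Δθ·L/(v·dt) = -0.466634  →  δ = -0.4366

δ = -0.4366, a = -3.1180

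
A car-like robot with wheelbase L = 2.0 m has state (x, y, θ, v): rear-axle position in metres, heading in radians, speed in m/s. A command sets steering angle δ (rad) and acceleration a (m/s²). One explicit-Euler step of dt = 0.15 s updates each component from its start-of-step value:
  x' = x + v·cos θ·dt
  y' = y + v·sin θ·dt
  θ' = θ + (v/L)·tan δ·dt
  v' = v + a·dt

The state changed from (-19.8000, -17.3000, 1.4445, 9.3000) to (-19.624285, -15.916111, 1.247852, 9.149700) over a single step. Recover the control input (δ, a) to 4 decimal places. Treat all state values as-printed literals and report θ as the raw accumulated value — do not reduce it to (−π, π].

a = (v'−v)/dt = (-0.150300)/0.15 = -1.0020
Δθ = θ'−θ = -0.196648;  (v·dt/L) = 9.3000·0.15/2.0 = 0.697500
tan δ = Δθ·L/(v·dt) = -0.281933  →  δ = -0.2748

δ = -0.2748, a = -1.0020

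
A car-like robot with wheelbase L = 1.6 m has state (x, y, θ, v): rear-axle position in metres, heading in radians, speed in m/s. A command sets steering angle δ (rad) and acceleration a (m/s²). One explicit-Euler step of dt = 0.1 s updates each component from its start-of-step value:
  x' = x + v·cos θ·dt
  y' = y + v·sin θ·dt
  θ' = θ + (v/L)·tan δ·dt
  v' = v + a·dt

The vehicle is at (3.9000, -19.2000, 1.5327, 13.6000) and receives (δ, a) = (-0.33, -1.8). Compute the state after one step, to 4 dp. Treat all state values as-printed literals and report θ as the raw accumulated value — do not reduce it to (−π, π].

x' = 3.9000 + 13.6000·cos(1.5327)·0.1 = 3.9518
y' = -19.2000 + 13.6000·sin(1.5327)·0.1 = -17.8410
θ' = 1.5327 + (13.6000/1.6)·tan(-0.33)·0.1 = 1.2416
v' = 13.6000 − 1.8000·0.1 = 13.4200

(3.9518, -17.8410, 1.2416, 13.4200)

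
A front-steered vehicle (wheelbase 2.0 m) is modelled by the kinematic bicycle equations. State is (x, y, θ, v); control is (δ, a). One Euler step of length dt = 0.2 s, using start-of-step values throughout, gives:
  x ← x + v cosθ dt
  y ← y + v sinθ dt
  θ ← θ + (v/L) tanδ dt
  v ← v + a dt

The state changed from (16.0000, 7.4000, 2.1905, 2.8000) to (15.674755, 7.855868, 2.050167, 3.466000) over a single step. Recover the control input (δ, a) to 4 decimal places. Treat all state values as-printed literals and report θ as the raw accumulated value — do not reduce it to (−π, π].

δ = -0.4646, a = 3.3300

a = (v'−v)/dt = (0.666000)/0.2 = 3.3300
Δθ = θ'−θ = -0.140333;  (v·dt/L) = 2.8000·0.2/2.0 = 0.280000
tan δ = Δθ·L/(v·dt) = -0.501189  →  δ = -0.4646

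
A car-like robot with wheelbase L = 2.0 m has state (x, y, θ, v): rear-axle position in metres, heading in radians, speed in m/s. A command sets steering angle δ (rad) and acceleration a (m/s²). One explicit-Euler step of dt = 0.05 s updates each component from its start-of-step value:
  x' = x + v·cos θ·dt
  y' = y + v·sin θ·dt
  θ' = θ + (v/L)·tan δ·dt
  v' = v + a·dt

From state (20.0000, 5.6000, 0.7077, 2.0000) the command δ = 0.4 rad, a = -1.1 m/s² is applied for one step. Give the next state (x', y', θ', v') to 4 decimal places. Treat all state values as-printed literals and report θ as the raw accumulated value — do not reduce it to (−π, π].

(20.0760, 5.6650, 0.7288, 1.9450)

x' = 20.0000 + 2.0000·cos(0.7077)·0.05 = 20.0760
y' = 5.6000 + 2.0000·sin(0.7077)·0.05 = 5.6650
θ' = 0.7077 + (2.0000/2.0)·tan(0.4)·0.05 = 0.7288
v' = 2.0000 − 1.1000·0.05 = 1.9450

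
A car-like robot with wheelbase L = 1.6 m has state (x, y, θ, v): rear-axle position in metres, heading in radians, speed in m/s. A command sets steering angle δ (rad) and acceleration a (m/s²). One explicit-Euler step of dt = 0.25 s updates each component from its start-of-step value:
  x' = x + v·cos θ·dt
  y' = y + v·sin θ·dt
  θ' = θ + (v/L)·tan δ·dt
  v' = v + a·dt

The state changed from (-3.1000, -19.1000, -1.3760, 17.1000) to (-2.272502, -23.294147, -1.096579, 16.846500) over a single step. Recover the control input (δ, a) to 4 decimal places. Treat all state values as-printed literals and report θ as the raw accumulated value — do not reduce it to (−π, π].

a = (v'−v)/dt = (-0.253500)/0.25 = -1.0140
Δθ = θ'−θ = 0.279421;  (v·dt/L) = 17.1000·0.25/1.6 = 2.671875
tan δ = Δθ·L/(v·dt) = 0.104579  →  δ = 0.1042

δ = 0.1042, a = -1.0140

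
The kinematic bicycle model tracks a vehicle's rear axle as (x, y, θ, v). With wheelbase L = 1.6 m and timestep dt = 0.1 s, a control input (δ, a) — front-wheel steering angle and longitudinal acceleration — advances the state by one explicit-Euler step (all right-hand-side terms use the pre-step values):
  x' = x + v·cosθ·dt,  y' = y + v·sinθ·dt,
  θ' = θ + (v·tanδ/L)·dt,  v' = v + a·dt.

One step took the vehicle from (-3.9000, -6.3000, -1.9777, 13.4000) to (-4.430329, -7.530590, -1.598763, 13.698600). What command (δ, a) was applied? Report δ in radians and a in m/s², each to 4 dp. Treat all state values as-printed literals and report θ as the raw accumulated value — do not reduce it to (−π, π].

δ = 0.4249, a = 2.9860

a = (v'−v)/dt = (0.298600)/0.1 = 2.9860
Δθ = θ'−θ = 0.378937;  (v·dt/L) = 13.4000·0.1/1.6 = 0.837500
tan δ = Δθ·L/(v·dt) = 0.452462  →  δ = 0.4249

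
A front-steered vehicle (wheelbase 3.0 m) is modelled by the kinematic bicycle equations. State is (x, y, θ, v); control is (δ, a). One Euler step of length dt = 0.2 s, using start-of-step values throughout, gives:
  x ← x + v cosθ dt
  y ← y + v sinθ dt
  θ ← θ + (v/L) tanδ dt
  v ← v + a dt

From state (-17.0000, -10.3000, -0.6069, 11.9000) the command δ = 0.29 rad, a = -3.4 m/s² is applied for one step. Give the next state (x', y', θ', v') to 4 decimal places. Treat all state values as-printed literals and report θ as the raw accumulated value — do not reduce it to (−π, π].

(-15.0450, -11.6574, -0.3702, 11.2200)

x' = -17.0000 + 11.9000·cos(-0.6069)·0.2 = -15.0450
y' = -10.3000 + 11.9000·sin(-0.6069)·0.2 = -11.6574
θ' = -0.6069 + (11.9000/3.0)·tan(0.29)·0.2 = -0.3702
v' = 11.9000 − 3.4000·0.2 = 11.2200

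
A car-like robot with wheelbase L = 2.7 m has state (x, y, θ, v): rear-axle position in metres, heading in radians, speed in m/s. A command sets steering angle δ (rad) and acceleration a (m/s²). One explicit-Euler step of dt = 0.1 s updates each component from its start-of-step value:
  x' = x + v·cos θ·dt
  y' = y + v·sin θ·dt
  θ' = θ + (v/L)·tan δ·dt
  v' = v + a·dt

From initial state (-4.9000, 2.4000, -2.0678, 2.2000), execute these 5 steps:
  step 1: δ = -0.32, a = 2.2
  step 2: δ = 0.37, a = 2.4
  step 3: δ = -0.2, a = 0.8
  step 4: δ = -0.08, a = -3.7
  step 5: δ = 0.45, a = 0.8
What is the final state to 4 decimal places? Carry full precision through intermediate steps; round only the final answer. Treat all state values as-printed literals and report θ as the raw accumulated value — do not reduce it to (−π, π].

(-5.5018, 1.3171, -2.0457, 2.4500)

after step 1 (δ=-0.32, a=2.2): (-5.004895, 2.206617, -2.094802, 2.420000)
after step 2 (δ=0.37, a=2.4): (-5.125980, 1.997088, -2.060038, 2.660000)
after step 3 (δ=-0.2, a=0.8): (-5.250988, 1.762292, -2.080009, 2.740000)
after step 4 (δ=-0.08, a=-3.7): (-5.384561, 1.523055, -2.088145, 2.370000)
after step 5 (δ=0.45, a=0.8): (-5.501775, 1.317070, -2.045743, 2.450000)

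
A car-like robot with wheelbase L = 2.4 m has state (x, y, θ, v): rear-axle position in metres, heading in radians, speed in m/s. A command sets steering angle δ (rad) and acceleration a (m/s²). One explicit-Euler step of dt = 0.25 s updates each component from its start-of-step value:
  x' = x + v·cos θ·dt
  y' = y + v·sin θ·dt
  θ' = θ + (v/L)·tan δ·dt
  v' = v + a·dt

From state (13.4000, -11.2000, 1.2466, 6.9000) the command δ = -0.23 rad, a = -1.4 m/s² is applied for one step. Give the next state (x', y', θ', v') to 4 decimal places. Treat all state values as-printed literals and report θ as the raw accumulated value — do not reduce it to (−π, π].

(13.9495, -9.5649, 1.0783, 6.5500)

x' = 13.4000 + 6.9000·cos(1.2466)·0.25 = 13.9495
y' = -11.2000 + 6.9000·sin(1.2466)·0.25 = -9.5649
θ' = 1.2466 + (6.9000/2.4)·tan(-0.23)·0.25 = 1.0783
v' = 6.9000 − 1.4000·0.25 = 6.5500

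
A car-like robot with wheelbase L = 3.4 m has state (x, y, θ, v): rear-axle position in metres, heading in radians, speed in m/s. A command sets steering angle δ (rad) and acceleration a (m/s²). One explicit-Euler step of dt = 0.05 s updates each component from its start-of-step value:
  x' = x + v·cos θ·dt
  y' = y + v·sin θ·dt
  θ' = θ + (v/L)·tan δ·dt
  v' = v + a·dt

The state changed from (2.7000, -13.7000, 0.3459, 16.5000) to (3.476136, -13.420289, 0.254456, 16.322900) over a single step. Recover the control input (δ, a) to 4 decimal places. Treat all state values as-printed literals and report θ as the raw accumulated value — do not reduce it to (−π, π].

a = (v'−v)/dt = (-0.177100)/0.05 = -3.5420
Δθ = θ'−θ = -0.091444;  (v·dt/L) = 16.5000·0.05/3.4 = 0.242647
tan δ = Δθ·L/(v·dt) = -0.376860  →  δ = -0.3604

δ = -0.3604, a = -3.5420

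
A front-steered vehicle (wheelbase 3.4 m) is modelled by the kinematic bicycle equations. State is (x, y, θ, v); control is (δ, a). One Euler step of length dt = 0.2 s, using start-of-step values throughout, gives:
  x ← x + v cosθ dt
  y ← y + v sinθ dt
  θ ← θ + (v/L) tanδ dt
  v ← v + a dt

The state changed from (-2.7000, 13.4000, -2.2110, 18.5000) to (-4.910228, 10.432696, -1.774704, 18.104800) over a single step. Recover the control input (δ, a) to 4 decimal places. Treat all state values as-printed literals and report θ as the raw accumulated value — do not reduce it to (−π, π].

δ = 0.3813, a = -1.9760

a = (v'−v)/dt = (-0.395200)/0.2 = -1.9760
Δθ = θ'−θ = 0.436296;  (v·dt/L) = 18.5000·0.2/3.4 = 1.088235
tan δ = Δθ·L/(v·dt) = 0.400921  →  δ = 0.3813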